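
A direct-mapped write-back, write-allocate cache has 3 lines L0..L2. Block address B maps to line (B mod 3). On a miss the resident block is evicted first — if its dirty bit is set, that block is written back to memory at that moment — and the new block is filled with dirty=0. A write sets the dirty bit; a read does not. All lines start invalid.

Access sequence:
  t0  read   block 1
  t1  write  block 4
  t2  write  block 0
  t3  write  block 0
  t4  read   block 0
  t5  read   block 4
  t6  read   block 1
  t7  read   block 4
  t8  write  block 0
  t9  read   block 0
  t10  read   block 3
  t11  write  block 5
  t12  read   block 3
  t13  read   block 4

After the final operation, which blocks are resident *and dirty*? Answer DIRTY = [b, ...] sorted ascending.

  0 | R B1 → L1 miss [-]
  1 | W B4 → L1 miss [D]
  2 | W B0 → L0 miss [D]
  3 | W B0 → L0 hit [D]
  4 | R B0 → L0 hit [D]
  5 | R B4 → L1 hit [D]
  6 | R B1 → L1 miss wb→B4 [-]
  7 | R B4 → L1 miss [-]
  8 | W B0 → L0 hit [D]
  9 | R B0 → L0 hit [D]
  10 | R B3 → L0 miss wb→B0 [-]
  11 | W B5 → L2 miss [D]
  12 | R B3 → L0 hit [-]
  13 | R B4 → L1 hit [-]

DIRTY = [5]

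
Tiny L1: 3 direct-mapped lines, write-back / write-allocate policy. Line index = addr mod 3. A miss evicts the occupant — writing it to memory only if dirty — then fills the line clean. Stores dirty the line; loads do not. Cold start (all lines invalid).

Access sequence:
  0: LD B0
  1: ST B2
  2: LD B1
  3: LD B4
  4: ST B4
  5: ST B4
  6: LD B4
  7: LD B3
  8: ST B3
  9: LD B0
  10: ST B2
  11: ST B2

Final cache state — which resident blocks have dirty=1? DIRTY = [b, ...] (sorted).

0: R B0 -> L0 miss  d=-]
1: W B2 -> L2 miss  d=D]
2: R B1 -> L1 miss  d=-]
3: R B4 -> L1 miss  d=-]
4: W B4 -> L1 hit  d=D]
5: W B4 -> L1 hit  d=D]
6: R B4 -> L1 hit  d=D]
7: R B3 -> L0 miss  d=-]
8: W B3 -> L0 hit  d=D]
9: R B0 -> L0 miss wb->B3  d=-]
10: W B2 -> L2 hit  d=D]
11: W B2 -> L2 hit  d=D]

DIRTY = [2, 4]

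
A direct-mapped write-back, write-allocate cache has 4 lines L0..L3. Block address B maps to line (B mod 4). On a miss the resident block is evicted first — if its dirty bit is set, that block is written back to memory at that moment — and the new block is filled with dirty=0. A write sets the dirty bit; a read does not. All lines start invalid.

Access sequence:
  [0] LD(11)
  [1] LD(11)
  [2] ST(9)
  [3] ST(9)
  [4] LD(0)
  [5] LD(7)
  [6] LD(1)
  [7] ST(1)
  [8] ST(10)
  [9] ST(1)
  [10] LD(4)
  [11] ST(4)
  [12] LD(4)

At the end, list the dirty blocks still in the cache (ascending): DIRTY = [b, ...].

DIRTY = [1, 4, 10]

  0 | R B11 → L3 miss [-]
  1 | R B11 → L3 hit [-]
  2 | W B9 → L1 miss [D]
  3 | W B9 → L1 hit [D]
  4 | R B0 → L0 miss [-]
  5 | R B7 → L3 miss [-]
  6 | R B1 → L1 miss wb→B9 [-]
  7 | W B1 → L1 hit [D]
  8 | W B10 → L2 miss [D]
  9 | W B1 → L1 hit [D]
  10 | R B4 → L0 miss [-]
  11 | W B4 → L0 hit [D]
  12 | R B4 → L0 hit [D]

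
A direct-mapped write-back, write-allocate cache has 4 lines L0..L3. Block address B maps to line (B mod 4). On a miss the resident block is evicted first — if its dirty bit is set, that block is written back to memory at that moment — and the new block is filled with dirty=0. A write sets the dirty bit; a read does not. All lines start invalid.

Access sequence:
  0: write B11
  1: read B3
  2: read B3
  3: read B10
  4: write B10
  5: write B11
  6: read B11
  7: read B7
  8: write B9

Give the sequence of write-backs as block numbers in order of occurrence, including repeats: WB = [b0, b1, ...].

WB = [11, 11]

  0 | W B11 → L3 miss [D]
  1 | R B3 → L3 miss wb→B11 [-]
  2 | R B3 → L3 hit [-]
  3 | R B10 → L2 miss [-]
  4 | W B10 → L2 hit [D]
  5 | W B11 → L3 miss [D]
  6 | R B11 → L3 hit [D]
  7 | R B7 → L3 miss wb→B11 [-]
  8 | W B9 → L1 miss [D]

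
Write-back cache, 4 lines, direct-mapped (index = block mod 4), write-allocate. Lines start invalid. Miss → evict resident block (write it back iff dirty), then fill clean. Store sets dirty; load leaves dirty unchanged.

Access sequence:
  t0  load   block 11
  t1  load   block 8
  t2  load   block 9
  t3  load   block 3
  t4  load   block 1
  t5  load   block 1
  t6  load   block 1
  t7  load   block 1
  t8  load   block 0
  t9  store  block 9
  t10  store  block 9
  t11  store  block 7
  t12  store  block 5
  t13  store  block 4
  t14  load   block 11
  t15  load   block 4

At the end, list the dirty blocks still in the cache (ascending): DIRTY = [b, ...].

0: R B11 -> L3 miss  d=-]
1: R B8 -> L0 miss  d=-]
2: R B9 -> L1 miss  d=-]
3: R B3 -> L3 miss  d=-]
4: R B1 -> L1 miss  d=-]
5: R B1 -> L1 hit  d=-]
6: R B1 -> L1 hit  d=-]
7: R B1 -> L1 hit  d=-]
8: R B0 -> L0 miss  d=-]
9: W B9 -> L1 miss  d=D]
10: W B9 -> L1 hit  d=D]
11: W B7 -> L3 miss  d=D]
12: W B5 -> L1 miss wb->B9  d=D]
13: W B4 -> L0 miss  d=D]
14: R B11 -> L3 miss wb->B7  d=-]
15: R B4 -> L0 hit  d=D]

DIRTY = [4, 5]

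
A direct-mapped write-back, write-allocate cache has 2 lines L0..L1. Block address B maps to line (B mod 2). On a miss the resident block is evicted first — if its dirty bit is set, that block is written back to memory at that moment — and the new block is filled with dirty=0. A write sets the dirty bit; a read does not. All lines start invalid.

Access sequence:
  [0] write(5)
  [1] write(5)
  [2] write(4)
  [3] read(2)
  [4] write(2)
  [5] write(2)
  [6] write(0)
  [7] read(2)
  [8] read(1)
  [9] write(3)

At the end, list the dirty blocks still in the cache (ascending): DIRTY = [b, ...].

DIRTY = [3]

  0 | W B5 → L1 miss [D]
  1 | W B5 → L1 hit [D]
  2 | W B4 → L0 miss [D]
  3 | R B2 → L0 miss wb→B4 [-]
  4 | W B2 → L0 hit [D]
  5 | W B2 → L0 hit [D]
  6 | W B0 → L0 miss wb→B2 [D]
  7 | R B2 → L0 miss wb→B0 [-]
  8 | R B1 → L1 miss wb→B5 [-]
  9 | W B3 → L1 miss [D]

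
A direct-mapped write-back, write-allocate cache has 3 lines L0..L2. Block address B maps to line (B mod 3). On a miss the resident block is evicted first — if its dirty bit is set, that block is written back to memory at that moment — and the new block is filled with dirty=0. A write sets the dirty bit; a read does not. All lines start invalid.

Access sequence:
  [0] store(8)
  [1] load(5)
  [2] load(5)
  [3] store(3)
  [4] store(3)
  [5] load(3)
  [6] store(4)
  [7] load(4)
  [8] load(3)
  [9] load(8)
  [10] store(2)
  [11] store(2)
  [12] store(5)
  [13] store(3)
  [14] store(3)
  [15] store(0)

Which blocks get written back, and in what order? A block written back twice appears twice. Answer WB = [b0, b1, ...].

WB = [8, 2, 3]

0: W B8 → L2 miss [D]
1: R B5 → L2 miss wb→B8 [-]
2: R B5 → L2 hit [-]
3: W B3 → L0 miss [D]
4: W B3 → L0 hit [D]
5: R B3 → L0 hit [D]
6: W B4 → L1 miss [D]
7: R B4 → L1 hit [D]
8: R B3 → L0 hit [D]
9: R B8 → L2 miss [-]
10: W B2 → L2 miss [D]
11: W B2 → L2 hit [D]
12: W B5 → L2 miss wb→B2 [D]
13: W B3 → L0 hit [D]
14: W B3 → L0 hit [D]
15: W B0 → L0 miss wb→B3 [D]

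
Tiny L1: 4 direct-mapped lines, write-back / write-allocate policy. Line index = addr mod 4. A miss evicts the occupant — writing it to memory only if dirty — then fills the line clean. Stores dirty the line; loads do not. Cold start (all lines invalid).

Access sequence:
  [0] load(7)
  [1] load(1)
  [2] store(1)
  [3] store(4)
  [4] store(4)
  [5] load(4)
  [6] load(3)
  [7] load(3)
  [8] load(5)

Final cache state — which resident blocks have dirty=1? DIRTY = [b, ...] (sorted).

  0 | R B7 → L3 miss [-]
  1 | R B1 → L1 miss [-]
  2 | W B1 → L1 hit [D]
  3 | W B4 → L0 miss [D]
  4 | W B4 → L0 hit [D]
  5 | R B4 → L0 hit [D]
  6 | R B3 → L3 miss [-]
  7 | R B3 → L3 hit [-]
  8 | R B5 → L1 miss wb→B1 [-]

DIRTY = [4]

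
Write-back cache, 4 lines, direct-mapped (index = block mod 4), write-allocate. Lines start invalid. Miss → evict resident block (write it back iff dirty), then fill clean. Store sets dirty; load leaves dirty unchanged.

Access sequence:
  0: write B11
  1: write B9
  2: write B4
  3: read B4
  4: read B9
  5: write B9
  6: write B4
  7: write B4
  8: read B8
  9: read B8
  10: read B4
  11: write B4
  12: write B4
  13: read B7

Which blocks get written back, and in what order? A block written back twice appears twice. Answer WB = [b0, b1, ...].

0: W B11 -> L3 miss  d=D]
1: W B9 -> L1 miss  d=D]
2: W B4 -> L0 miss  d=D]
3: R B4 -> L0 hit  d=D]
4: R B9 -> L1 hit  d=D]
5: W B9 -> L1 hit  d=D]
6: W B4 -> L0 hit  d=D]
7: W B4 -> L0 hit  d=D]
8: R B8 -> L0 miss wb->B4  d=-]
9: R B8 -> L0 hit  d=-]
10: R B4 -> L0 miss  d=-]
11: W B4 -> L0 hit  d=D]
12: W B4 -> L0 hit  d=D]
13: R B7 -> L3 miss wb->B11  d=-]

WB = [4, 11]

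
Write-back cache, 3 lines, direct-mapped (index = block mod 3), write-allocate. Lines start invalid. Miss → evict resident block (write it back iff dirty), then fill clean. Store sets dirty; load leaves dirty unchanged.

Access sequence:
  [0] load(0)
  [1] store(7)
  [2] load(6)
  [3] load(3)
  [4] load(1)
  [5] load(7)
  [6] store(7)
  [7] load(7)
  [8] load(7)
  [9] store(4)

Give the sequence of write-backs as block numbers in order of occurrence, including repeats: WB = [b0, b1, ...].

  0 | R B0 → L0 miss [-]
  1 | W B7 → L1 miss [D]
  2 | R B6 → L0 miss [-]
  3 | R B3 → L0 miss [-]
  4 | R B1 → L1 miss wb→B7 [-]
  5 | R B7 → L1 miss [-]
  6 | W B7 → L1 hit [D]
  7 | R B7 → L1 hit [D]
  8 | R B7 → L1 hit [D]
  9 | W B4 → L1 miss wb→B7 [D]

WB = [7, 7]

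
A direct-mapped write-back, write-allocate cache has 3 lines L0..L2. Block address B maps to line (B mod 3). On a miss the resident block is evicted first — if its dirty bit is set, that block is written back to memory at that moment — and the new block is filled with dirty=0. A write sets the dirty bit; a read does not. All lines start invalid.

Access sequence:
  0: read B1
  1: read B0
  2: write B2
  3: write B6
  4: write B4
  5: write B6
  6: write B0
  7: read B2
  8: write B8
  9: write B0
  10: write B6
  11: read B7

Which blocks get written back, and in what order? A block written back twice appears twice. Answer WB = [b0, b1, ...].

0: R B1 → L1 miss [-]
1: R B0 → L0 miss [-]
2: W B2 → L2 miss [D]
3: W B6 → L0 miss [D]
4: W B4 → L1 miss [D]
5: W B6 → L0 hit [D]
6: W B0 → L0 miss wb→B6 [D]
7: R B2 → L2 hit [D]
8: W B8 → L2 miss wb→B2 [D]
9: W B0 → L0 hit [D]
10: W B6 → L0 miss wb→B0 [D]
11: R B7 → L1 miss wb→B4 [-]

WB = [6, 2, 0, 4]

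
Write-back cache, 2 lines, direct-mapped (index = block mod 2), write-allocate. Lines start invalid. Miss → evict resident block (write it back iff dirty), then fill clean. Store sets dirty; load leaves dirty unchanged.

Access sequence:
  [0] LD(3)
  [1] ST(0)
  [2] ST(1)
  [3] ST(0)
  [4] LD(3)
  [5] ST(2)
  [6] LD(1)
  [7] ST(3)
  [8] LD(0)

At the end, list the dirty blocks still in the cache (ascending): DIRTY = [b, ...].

0: R B3 → L1 miss [-]
1: W B0 → L0 miss [D]
2: W B1 → L1 miss [D]
3: W B0 → L0 hit [D]
4: R B3 → L1 miss wb→B1 [-]
5: W B2 → L0 miss wb→B0 [D]
6: R B1 → L1 miss [-]
7: W B3 → L1 miss [D]
8: R B0 → L0 miss wb→B2 [-]

DIRTY = [3]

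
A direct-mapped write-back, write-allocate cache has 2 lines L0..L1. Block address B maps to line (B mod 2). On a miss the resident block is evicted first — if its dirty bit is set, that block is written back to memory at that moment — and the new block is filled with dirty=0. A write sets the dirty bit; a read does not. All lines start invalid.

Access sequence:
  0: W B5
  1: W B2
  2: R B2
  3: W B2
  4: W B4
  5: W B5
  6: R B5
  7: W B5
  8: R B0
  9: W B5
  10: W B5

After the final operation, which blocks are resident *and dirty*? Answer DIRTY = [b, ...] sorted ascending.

DIRTY = [5]

0: W B5 → L1 miss [D]
1: W B2 → L0 miss [D]
2: R B2 → L0 hit [D]
3: W B2 → L0 hit [D]
4: W B4 → L0 miss wb→B2 [D]
5: W B5 → L1 hit [D]
6: R B5 → L1 hit [D]
7: W B5 → L1 hit [D]
8: R B0 → L0 miss wb→B4 [-]
9: W B5 → L1 hit [D]
10: W B5 → L1 hit [D]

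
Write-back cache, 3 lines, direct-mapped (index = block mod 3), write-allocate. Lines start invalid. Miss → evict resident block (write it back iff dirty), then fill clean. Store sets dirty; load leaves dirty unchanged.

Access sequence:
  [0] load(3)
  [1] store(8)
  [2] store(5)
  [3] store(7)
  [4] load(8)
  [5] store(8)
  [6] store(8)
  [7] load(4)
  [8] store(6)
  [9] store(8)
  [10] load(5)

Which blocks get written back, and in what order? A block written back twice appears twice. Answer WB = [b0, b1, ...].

WB = [8, 5, 7, 8]

0: R B3 -> L0 miss  d=-]
1: W B8 -> L2 miss  d=D]
2: W B5 -> L2 miss wb->B8  d=D]
3: W B7 -> L1 miss  d=D]
4: R B8 -> L2 miss wb->B5  d=-]
5: W B8 -> L2 hit  d=D]
6: W B8 -> L2 hit  d=D]
7: R B4 -> L1 miss wb->B7  d=-]
8: W B6 -> L0 miss  d=D]
9: W B8 -> L2 hit  d=D]
10: R B5 -> L2 miss wb->B8  d=-]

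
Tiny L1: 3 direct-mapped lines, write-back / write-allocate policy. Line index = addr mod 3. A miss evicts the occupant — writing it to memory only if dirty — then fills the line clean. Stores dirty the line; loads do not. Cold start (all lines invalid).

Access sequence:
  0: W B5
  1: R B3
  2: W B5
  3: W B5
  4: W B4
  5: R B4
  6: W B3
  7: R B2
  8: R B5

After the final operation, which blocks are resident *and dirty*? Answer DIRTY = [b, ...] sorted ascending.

0: W B5 → L2 miss [D]
1: R B3 → L0 miss [-]
2: W B5 → L2 hit [D]
3: W B5 → L2 hit [D]
4: W B4 → L1 miss [D]
5: R B4 → L1 hit [D]
6: W B3 → L0 hit [D]
7: R B2 → L2 miss wb→B5 [-]
8: R B5 → L2 miss [-]

DIRTY = [3, 4]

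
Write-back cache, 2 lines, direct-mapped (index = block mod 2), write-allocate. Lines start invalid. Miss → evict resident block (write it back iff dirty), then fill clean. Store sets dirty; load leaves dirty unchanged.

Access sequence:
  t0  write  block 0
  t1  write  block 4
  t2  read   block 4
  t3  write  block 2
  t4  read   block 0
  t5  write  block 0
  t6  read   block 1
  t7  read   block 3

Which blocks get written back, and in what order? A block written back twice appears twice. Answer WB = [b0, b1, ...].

WB = [0, 4, 2]

0: W B0 → L0 miss [D]
1: W B4 → L0 miss wb→B0 [D]
2: R B4 → L0 hit [D]
3: W B2 → L0 miss wb→B4 [D]
4: R B0 → L0 miss wb→B2 [-]
5: W B0 → L0 hit [D]
6: R B1 → L1 miss [-]
7: R B3 → L1 miss [-]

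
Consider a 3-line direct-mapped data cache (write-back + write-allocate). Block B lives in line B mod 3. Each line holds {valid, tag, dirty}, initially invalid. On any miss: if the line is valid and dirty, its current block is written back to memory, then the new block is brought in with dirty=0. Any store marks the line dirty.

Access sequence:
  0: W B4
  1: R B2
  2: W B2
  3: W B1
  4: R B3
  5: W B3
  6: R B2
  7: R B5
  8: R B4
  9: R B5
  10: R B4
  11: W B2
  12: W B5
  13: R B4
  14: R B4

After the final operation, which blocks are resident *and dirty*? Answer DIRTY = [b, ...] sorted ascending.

DIRTY = [3, 5]

0: W B4 → L1 miss [D]
1: R B2 → L2 miss [-]
2: W B2 → L2 hit [D]
3: W B1 → L1 miss wb→B4 [D]
4: R B3 → L0 miss [-]
5: W B3 → L0 hit [D]
6: R B2 → L2 hit [D]
7: R B5 → L2 miss wb→B2 [-]
8: R B4 → L1 miss wb→B1 [-]
9: R B5 → L2 hit [-]
10: R B4 → L1 hit [-]
11: W B2 → L2 miss [D]
12: W B5 → L2 miss wb→B2 [D]
13: R B4 → L1 hit [-]
14: R B4 → L1 hit [-]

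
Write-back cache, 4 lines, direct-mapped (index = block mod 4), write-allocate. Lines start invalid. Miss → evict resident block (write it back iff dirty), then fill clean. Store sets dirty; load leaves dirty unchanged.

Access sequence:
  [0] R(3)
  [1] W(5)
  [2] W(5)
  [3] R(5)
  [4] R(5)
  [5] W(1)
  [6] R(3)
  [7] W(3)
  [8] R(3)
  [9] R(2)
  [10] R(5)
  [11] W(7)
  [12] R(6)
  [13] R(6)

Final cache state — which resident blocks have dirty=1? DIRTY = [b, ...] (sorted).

0: R B3 → L3 miss [-]
1: W B5 → L1 miss [D]
2: W B5 → L1 hit [D]
3: R B5 → L1 hit [D]
4: R B5 → L1 hit [D]
5: W B1 → L1 miss wb→B5 [D]
6: R B3 → L3 hit [-]
7: W B3 → L3 hit [D]
8: R B3 → L3 hit [D]
9: R B2 → L2 miss [-]
10: R B5 → L1 miss wb→B1 [-]
11: W B7 → L3 miss wb→B3 [D]
12: R B6 → L2 miss [-]
13: R B6 → L2 hit [-]

DIRTY = [7]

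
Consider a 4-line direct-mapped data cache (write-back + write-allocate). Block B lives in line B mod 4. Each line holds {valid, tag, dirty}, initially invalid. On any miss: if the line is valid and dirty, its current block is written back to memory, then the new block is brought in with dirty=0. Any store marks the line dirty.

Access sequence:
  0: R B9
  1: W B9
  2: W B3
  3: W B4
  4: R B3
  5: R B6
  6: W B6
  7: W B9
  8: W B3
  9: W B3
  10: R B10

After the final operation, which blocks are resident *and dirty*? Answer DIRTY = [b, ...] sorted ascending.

DIRTY = [3, 4, 9]

0: R B9 → L1 miss [-]
1: W B9 → L1 hit [D]
2: W B3 → L3 miss [D]
3: W B4 → L0 miss [D]
4: R B3 → L3 hit [D]
5: R B6 → L2 miss [-]
6: W B6 → L2 hit [D]
7: W B9 → L1 hit [D]
8: W B3 → L3 hit [D]
9: W B3 → L3 hit [D]
10: R B10 → L2 miss wb→B6 [-]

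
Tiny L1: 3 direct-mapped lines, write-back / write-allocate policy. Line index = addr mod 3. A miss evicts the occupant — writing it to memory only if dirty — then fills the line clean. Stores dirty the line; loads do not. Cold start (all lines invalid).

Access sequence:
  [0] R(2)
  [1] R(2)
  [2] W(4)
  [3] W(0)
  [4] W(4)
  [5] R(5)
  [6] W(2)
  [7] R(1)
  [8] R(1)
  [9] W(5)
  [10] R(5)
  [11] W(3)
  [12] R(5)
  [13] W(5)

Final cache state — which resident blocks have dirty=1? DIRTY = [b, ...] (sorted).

DIRTY = [3, 5]

0: R B2 → L2 miss [-]
1: R B2 → L2 hit [-]
2: W B4 → L1 miss [D]
3: W B0 → L0 miss [D]
4: W B4 → L1 hit [D]
5: R B5 → L2 miss [-]
6: W B2 → L2 miss [D]
7: R B1 → L1 miss wb→B4 [-]
8: R B1 → L1 hit [-]
9: W B5 → L2 miss wb→B2 [D]
10: R B5 → L2 hit [D]
11: W B3 → L0 miss wb→B0 [D]
12: R B5 → L2 hit [D]
13: W B5 → L2 hit [D]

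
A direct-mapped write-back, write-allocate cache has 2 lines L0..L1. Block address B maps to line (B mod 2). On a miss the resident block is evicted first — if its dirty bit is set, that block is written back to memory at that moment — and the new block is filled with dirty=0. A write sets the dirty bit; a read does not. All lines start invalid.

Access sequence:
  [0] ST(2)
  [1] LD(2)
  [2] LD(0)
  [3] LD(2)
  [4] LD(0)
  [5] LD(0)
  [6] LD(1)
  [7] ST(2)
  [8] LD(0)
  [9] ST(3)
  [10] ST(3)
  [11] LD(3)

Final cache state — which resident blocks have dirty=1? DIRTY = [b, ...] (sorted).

0: W B2 → L0 miss [D]
1: R B2 → L0 hit [D]
2: R B0 → L0 miss wb→B2 [-]
3: R B2 → L0 miss [-]
4: R B0 → L0 miss [-]
5: R B0 → L0 hit [-]
6: R B1 → L1 miss [-]
7: W B2 → L0 miss [D]
8: R B0 → L0 miss wb→B2 [-]
9: W B3 → L1 miss [D]
10: W B3 → L1 hit [D]
11: R B3 → L1 hit [D]

DIRTY = [3]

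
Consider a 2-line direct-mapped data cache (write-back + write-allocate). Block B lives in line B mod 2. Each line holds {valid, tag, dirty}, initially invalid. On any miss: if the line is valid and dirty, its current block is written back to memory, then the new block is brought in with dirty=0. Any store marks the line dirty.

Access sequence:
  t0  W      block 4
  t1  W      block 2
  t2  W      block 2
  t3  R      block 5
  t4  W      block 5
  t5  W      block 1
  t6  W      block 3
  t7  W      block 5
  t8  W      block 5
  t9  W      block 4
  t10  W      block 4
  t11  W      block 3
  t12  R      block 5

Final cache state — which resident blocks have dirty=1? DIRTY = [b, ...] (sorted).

DIRTY = [4]

  0 | W B4 → L0 miss [D]
  1 | W B2 → L0 miss wb→B4 [D]
  2 | W B2 → L0 hit [D]
  3 | R B5 → L1 miss [-]
  4 | W B5 → L1 hit [D]
  5 | W B1 → L1 miss wb→B5 [D]
  6 | W B3 → L1 miss wb→B1 [D]
  7 | W B5 → L1 miss wb→B3 [D]
  8 | W B5 → L1 hit [D]
  9 | W B4 → L0 miss wb→B2 [D]
  10 | W B4 → L0 hit [D]
  11 | W B3 → L1 miss wb→B5 [D]
  12 | R B5 → L1 miss wb→B3 [-]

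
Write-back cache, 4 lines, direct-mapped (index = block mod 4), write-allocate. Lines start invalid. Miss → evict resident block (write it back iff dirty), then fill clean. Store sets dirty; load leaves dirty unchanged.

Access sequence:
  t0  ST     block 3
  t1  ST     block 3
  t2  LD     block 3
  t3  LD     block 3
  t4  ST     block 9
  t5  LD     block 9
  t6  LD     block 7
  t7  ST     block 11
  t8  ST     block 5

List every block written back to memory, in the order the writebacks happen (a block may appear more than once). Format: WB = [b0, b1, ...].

WB = [3, 9]

0: W B3 -> L3 miss  d=D]
1: W B3 -> L3 hit  d=D]
2: R B3 -> L3 hit  d=D]
3: R B3 -> L3 hit  d=D]
4: W B9 -> L1 miss  d=D]
5: R B9 -> L1 hit  d=D]
6: R B7 -> L3 miss wb->B3  d=-]
7: W B11 -> L3 miss  d=D]
8: W B5 -> L1 miss wb->B9  d=D]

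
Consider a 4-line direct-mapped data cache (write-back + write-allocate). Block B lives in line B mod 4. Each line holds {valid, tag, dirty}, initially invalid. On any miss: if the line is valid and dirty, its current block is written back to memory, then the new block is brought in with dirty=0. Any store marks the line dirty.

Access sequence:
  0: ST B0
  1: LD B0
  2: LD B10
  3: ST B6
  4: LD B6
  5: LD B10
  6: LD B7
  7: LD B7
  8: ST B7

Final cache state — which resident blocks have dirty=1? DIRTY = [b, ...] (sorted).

DIRTY = [0, 7]

0: W B0 -> L0 miss  d=D]
1: R B0 -> L0 hit  d=D]
2: R B10 -> L2 miss  d=-]
3: W B6 -> L2 miss  d=D]
4: R B6 -> L2 hit  d=D]
5: R B10 -> L2 miss wb->B6  d=-]
6: R B7 -> L3 miss  d=-]
7: R B7 -> L3 hit  d=-]
8: W B7 -> L3 hit  d=D]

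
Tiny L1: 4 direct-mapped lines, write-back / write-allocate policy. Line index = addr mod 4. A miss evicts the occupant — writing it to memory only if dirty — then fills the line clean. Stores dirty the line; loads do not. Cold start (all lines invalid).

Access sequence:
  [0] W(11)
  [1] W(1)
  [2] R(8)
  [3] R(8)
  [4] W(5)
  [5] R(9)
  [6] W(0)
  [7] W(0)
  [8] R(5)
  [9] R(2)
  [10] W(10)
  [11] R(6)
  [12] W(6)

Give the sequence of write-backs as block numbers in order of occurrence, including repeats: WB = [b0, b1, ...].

WB = [1, 5, 10]

0: W B11 -> L3 miss  d=D]
1: W B1 -> L1 miss  d=D]
2: R B8 -> L0 miss  d=-]
3: R B8 -> L0 hit  d=-]
4: W B5 -> L1 miss wb->B1  d=D]
5: R B9 -> L1 miss wb->B5  d=-]
6: W B0 -> L0 miss  d=D]
7: W B0 -> L0 hit  d=D]
8: R B5 -> L1 miss  d=-]
9: R B2 -> L2 miss  d=-]
10: W B10 -> L2 miss  d=D]
11: R B6 -> L2 miss wb->B10  d=-]
12: W B6 -> L2 hit  d=D]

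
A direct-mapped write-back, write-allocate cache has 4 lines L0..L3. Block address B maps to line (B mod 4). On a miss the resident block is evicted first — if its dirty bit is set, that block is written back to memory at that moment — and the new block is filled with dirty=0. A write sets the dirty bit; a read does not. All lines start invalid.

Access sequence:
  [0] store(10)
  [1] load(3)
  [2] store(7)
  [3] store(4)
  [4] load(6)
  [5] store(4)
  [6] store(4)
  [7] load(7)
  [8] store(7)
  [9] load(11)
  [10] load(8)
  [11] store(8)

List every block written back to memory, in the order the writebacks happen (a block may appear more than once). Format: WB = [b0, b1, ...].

WB = [10, 7, 4]

0: W B10 → L2 miss [D]
1: R B3 → L3 miss [-]
2: W B7 → L3 miss [D]
3: W B4 → L0 miss [D]
4: R B6 → L2 miss wb→B10 [-]
5: W B4 → L0 hit [D]
6: W B4 → L0 hit [D]
7: R B7 → L3 hit [D]
8: W B7 → L3 hit [D]
9: R B11 → L3 miss wb→B7 [-]
10: R B8 → L0 miss wb→B4 [-]
11: W B8 → L0 hit [D]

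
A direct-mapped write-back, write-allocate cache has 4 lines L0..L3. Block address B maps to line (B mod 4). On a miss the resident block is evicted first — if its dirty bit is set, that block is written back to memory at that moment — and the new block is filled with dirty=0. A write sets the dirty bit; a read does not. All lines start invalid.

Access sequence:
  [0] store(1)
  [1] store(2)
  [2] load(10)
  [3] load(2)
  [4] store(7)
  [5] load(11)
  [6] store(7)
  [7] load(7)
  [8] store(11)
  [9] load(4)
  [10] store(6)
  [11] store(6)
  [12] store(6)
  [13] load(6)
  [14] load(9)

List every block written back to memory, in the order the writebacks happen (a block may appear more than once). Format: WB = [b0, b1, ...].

0: W B1 → L1 miss [D]
1: W B2 → L2 miss [D]
2: R B10 → L2 miss wb→B2 [-]
3: R B2 → L2 miss [-]
4: W B7 → L3 miss [D]
5: R B11 → L3 miss wb→B7 [-]
6: W B7 → L3 miss [D]
7: R B7 → L3 hit [D]
8: W B11 → L3 miss wb→B7 [D]
9: R B4 → L0 miss [-]
10: W B6 → L2 miss [D]
11: W B6 → L2 hit [D]
12: W B6 → L2 hit [D]
13: R B6 → L2 hit [D]
14: R B9 → L1 miss wb→B1 [-]

WB = [2, 7, 7, 1]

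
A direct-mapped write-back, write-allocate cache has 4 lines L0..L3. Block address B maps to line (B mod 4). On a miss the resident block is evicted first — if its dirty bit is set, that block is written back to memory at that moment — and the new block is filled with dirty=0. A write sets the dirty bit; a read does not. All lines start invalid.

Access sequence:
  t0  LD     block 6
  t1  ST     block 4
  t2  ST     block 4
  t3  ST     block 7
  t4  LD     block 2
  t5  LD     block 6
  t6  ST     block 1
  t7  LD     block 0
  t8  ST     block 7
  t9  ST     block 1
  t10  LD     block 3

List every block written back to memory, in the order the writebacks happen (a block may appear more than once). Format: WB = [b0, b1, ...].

0: R B6 -> L2 miss  d=-]
1: W B4 -> L0 miss  d=D]
2: W B4 -> L0 hit  d=D]
3: W B7 -> L3 miss  d=D]
4: R B2 -> L2 miss  d=-]
5: R B6 -> L2 miss  d=-]
6: W B1 -> L1 miss  d=D]
7: R B0 -> L0 miss wb->B4  d=-]
8: W B7 -> L3 hit  d=D]
9: W B1 -> L1 hit  d=D]
10: R B3 -> L3 miss wb->B7  d=-]

WB = [4, 7]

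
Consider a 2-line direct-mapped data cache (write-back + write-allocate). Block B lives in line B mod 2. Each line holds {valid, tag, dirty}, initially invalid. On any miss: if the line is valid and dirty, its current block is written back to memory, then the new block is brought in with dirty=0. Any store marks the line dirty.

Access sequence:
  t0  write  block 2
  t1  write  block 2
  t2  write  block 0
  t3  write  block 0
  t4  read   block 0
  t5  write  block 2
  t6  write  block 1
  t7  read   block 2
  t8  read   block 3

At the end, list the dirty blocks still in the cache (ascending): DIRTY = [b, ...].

0: W B2 → L0 miss [D]
1: W B2 → L0 hit [D]
2: W B0 → L0 miss wb→B2 [D]
3: W B0 → L0 hit [D]
4: R B0 → L0 hit [D]
5: W B2 → L0 miss wb→B0 [D]
6: W B1 → L1 miss [D]
7: R B2 → L0 hit [D]
8: R B3 → L1 miss wb→B1 [-]

DIRTY = [2]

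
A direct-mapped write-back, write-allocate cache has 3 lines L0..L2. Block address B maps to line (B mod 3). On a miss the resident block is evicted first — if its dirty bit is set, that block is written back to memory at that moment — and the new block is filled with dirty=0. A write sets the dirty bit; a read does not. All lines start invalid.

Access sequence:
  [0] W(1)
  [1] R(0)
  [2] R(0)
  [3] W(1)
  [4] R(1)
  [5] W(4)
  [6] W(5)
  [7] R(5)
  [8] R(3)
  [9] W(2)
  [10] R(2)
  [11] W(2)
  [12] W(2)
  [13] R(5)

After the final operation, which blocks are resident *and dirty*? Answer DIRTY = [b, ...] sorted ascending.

0: W B1 → L1 miss [D]
1: R B0 → L0 miss [-]
2: R B0 → L0 hit [-]
3: W B1 → L1 hit [D]
4: R B1 → L1 hit [D]
5: W B4 → L1 miss wb→B1 [D]
6: W B5 → L2 miss [D]
7: R B5 → L2 hit [D]
8: R B3 → L0 miss [-]
9: W B2 → L2 miss wb→B5 [D]
10: R B2 → L2 hit [D]
11: W B2 → L2 hit [D]
12: W B2 → L2 hit [D]
13: R B5 → L2 miss wb→B2 [-]

DIRTY = [4]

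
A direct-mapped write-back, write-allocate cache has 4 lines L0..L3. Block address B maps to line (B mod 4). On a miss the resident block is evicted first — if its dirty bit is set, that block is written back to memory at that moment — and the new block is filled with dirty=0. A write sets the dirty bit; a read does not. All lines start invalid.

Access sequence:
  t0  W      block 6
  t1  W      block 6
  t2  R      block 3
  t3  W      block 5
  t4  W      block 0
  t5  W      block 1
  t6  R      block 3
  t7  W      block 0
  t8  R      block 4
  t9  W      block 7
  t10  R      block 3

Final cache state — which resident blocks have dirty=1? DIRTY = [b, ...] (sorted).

  0 | W B6 → L2 miss [D]
  1 | W B6 → L2 hit [D]
  2 | R B3 → L3 miss [-]
  3 | W B5 → L1 miss [D]
  4 | W B0 → L0 miss [D]
  5 | W B1 → L1 miss wb→B5 [D]
  6 | R B3 → L3 hit [-]
  7 | W B0 → L0 hit [D]
  8 | R B4 → L0 miss wb→B0 [-]
  9 | W B7 → L3 miss [D]
  10 | R B3 → L3 miss wb→B7 [-]

DIRTY = [1, 6]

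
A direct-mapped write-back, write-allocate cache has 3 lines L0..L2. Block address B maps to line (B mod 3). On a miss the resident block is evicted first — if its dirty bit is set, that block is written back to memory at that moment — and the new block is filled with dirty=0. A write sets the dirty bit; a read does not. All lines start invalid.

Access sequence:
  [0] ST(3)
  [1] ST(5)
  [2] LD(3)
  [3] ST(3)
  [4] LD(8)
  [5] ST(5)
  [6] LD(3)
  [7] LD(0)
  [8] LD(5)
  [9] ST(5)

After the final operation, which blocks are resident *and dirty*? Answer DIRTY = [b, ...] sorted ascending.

DIRTY = [5]

0: W B3 -> L0 miss  d=D]
1: W B5 -> L2 miss  d=D]
2: R B3 -> L0 hit  d=D]
3: W B3 -> L0 hit  d=D]
4: R B8 -> L2 miss wb->B5  d=-]
5: W B5 -> L2 miss  d=D]
6: R B3 -> L0 hit  d=D]
7: R B0 -> L0 miss wb->B3  d=-]
8: R B5 -> L2 hit  d=D]
9: W B5 -> L2 hit  d=D]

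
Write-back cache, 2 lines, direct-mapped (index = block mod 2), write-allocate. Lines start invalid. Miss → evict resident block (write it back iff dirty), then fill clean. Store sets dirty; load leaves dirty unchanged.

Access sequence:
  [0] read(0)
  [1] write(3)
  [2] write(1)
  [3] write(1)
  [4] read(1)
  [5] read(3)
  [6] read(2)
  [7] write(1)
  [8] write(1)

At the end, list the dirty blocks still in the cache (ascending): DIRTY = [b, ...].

DIRTY = [1]

  0 | R B0 → L0 miss [-]
  1 | W B3 → L1 miss [D]
  2 | W B1 → L1 miss wb→B3 [D]
  3 | W B1 → L1 hit [D]
  4 | R B1 → L1 hit [D]
  5 | R B3 → L1 miss wb→B1 [-]
  6 | R B2 → L0 miss [-]
  7 | W B1 → L1 miss [D]
  8 | W B1 → L1 hit [D]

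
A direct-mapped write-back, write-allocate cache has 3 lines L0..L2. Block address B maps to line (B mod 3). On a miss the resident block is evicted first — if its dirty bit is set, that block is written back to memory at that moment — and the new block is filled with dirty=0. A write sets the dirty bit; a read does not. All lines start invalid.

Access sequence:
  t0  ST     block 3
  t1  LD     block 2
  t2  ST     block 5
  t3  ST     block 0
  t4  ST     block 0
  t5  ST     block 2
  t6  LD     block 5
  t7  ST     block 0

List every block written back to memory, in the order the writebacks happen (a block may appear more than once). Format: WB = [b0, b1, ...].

WB = [3, 5, 2]

  0 | W B3 → L0 miss [D]
  1 | R B2 → L2 miss [-]
  2 | W B5 → L2 miss [D]
  3 | W B0 → L0 miss wb→B3 [D]
  4 | W B0 → L0 hit [D]
  5 | W B2 → L2 miss wb→B5 [D]
  6 | R B5 → L2 miss wb→B2 [-]
  7 | W B0 → L0 hit [D]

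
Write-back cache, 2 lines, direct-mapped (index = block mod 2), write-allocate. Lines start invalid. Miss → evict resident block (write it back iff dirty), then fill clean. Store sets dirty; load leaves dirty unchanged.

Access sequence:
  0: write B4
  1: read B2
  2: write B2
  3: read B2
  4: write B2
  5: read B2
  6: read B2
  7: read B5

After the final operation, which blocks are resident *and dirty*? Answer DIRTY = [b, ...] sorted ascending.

DIRTY = [2]

0: W B4 → L0 miss [D]
1: R B2 → L0 miss wb→B4 [-]
2: W B2 → L0 hit [D]
3: R B2 → L0 hit [D]
4: W B2 → L0 hit [D]
5: R B2 → L0 hit [D]
6: R B2 → L0 hit [D]
7: R B5 → L1 miss [-]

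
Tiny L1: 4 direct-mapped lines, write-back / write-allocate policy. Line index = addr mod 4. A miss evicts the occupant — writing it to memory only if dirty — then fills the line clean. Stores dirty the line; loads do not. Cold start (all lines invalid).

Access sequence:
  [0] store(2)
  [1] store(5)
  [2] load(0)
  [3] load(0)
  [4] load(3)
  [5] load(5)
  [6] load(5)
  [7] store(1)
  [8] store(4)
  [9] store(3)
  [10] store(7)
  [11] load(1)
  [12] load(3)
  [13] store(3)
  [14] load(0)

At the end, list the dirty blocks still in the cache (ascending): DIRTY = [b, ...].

DIRTY = [1, 2, 3]

0: W B2 → L2 miss [D]
1: W B5 → L1 miss [D]
2: R B0 → L0 miss [-]
3: R B0 → L0 hit [-]
4: R B3 → L3 miss [-]
5: R B5 → L1 hit [D]
6: R B5 → L1 hit [D]
7: W B1 → L1 miss wb→B5 [D]
8: W B4 → L0 miss [D]
9: W B3 → L3 hit [D]
10: W B7 → L3 miss wb→B3 [D]
11: R B1 → L1 hit [D]
12: R B3 → L3 miss wb→B7 [-]
13: W B3 → L3 hit [D]
14: R B0 → L0 miss wb→B4 [-]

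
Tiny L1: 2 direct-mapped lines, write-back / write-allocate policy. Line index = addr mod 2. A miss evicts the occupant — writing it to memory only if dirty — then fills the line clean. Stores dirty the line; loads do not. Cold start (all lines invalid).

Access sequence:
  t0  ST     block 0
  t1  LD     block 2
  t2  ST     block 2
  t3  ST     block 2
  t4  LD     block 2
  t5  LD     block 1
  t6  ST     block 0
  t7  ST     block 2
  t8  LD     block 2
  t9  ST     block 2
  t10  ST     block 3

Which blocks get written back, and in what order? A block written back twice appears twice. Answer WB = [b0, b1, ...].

WB = [0, 2, 0]

0: W B0 → L0 miss [D]
1: R B2 → L0 miss wb→B0 [-]
2: W B2 → L0 hit [D]
3: W B2 → L0 hit [D]
4: R B2 → L0 hit [D]
5: R B1 → L1 miss [-]
6: W B0 → L0 miss wb→B2 [D]
7: W B2 → L0 miss wb→B0 [D]
8: R B2 → L0 hit [D]
9: W B2 → L0 hit [D]
10: W B3 → L1 miss [D]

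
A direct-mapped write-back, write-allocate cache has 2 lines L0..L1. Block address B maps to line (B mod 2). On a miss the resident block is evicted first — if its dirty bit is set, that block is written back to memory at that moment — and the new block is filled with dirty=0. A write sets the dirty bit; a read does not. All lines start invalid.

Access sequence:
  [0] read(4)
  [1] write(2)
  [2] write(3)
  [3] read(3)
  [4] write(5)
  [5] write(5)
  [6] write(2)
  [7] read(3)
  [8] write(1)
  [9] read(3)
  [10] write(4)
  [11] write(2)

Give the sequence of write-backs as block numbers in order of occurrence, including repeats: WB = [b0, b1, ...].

0: R B4 → L0 miss [-]
1: W B2 → L0 miss [D]
2: W B3 → L1 miss [D]
3: R B3 → L1 hit [D]
4: W B5 → L1 miss wb→B3 [D]
5: W B5 → L1 hit [D]
6: W B2 → L0 hit [D]
7: R B3 → L1 miss wb→B5 [-]
8: W B1 → L1 miss [D]
9: R B3 → L1 miss wb→B1 [-]
10: W B4 → L0 miss wb→B2 [D]
11: W B2 → L0 miss wb→B4 [D]

WB = [3, 5, 1, 2, 4]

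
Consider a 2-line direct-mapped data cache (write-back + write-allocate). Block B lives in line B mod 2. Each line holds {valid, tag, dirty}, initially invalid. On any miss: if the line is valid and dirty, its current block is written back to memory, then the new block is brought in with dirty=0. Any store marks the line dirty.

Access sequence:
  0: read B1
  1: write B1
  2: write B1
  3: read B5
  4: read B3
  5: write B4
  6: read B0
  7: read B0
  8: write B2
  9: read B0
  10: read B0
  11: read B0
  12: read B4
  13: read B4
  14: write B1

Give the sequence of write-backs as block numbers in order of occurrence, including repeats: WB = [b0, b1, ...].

0: R B1 → L1 miss [-]
1: W B1 → L1 hit [D]
2: W B1 → L1 hit [D]
3: R B5 → L1 miss wb→B1 [-]
4: R B3 → L1 miss [-]
5: W B4 → L0 miss [D]
6: R B0 → L0 miss wb→B4 [-]
7: R B0 → L0 hit [-]
8: W B2 → L0 miss [D]
9: R B0 → L0 miss wb→B2 [-]
10: R B0 → L0 hit [-]
11: R B0 → L0 hit [-]
12: R B4 → L0 miss [-]
13: R B4 → L0 hit [-]
14: W B1 → L1 miss [D]

WB = [1, 4, 2]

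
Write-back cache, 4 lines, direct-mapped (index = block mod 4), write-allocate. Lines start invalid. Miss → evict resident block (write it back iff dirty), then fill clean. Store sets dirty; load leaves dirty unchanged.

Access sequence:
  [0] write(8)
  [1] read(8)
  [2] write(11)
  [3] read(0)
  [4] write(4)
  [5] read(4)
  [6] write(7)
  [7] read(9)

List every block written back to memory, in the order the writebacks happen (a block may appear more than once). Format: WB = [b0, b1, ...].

0: W B8 → L0 miss [D]
1: R B8 → L0 hit [D]
2: W B11 → L3 miss [D]
3: R B0 → L0 miss wb→B8 [-]
4: W B4 → L0 miss [D]
5: R B4 → L0 hit [D]
6: W B7 → L3 miss wb→B11 [D]
7: R B9 → L1 miss [-]

WB = [8, 11]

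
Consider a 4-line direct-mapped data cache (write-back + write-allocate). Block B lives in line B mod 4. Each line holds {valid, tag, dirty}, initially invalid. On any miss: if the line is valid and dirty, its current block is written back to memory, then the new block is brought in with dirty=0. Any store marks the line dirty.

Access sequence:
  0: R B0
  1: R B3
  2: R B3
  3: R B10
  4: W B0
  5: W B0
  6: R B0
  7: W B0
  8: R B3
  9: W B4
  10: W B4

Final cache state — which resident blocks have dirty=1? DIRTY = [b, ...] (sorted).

0: R B0 → L0 miss [-]
1: R B3 → L3 miss [-]
2: R B3 → L3 hit [-]
3: R B10 → L2 miss [-]
4: W B0 → L0 hit [D]
5: W B0 → L0 hit [D]
6: R B0 → L0 hit [D]
7: W B0 → L0 hit [D]
8: R B3 → L3 hit [-]
9: W B4 → L0 miss wb→B0 [D]
10: W B4 → L0 hit [D]

DIRTY = [4]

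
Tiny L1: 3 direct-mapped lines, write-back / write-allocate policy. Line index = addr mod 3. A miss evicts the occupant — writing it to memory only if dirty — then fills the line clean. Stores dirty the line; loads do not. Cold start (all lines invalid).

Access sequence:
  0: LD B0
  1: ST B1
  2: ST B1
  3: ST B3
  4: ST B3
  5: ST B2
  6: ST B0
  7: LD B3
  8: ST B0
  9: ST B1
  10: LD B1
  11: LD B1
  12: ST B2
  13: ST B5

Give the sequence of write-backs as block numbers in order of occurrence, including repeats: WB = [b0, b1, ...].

  0 | R B0 → L0 miss [-]
  1 | W B1 → L1 miss [D]
  2 | W B1 → L1 hit [D]
  3 | W B3 → L0 miss [D]
  4 | W B3 → L0 hit [D]
  5 | W B2 → L2 miss [D]
  6 | W B0 → L0 miss wb→B3 [D]
  7 | R B3 → L0 miss wb→B0 [-]
  8 | W B0 → L0 miss [D]
  9 | W B1 → L1 hit [D]
  10 | R B1 → L1 hit [D]
  11 | R B1 → L1 hit [D]
  12 | W B2 → L2 hit [D]
  13 | W B5 → L2 miss wb→B2 [D]

WB = [3, 0, 2]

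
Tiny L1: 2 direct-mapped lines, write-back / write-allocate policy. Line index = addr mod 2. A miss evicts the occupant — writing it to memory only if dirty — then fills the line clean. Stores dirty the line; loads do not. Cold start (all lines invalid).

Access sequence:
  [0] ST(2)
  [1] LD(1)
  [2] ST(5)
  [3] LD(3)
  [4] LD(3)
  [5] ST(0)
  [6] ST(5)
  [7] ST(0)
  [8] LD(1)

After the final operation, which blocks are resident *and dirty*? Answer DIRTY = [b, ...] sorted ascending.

0: W B2 → L0 miss [D]
1: R B1 → L1 miss [-]
2: W B5 → L1 miss [D]
3: R B3 → L1 miss wb→B5 [-]
4: R B3 → L1 hit [-]
5: W B0 → L0 miss wb→B2 [D]
6: W B5 → L1 miss [D]
7: W B0 → L0 hit [D]
8: R B1 → L1 miss wb→B5 [-]

DIRTY = [0]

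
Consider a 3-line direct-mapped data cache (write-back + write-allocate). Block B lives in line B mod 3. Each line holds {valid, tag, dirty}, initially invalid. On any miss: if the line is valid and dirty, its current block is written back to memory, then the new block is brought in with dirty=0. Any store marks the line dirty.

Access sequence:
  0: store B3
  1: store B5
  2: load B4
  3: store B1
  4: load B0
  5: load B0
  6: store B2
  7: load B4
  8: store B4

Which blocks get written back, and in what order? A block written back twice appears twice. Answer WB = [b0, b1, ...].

WB = [3, 5, 1]

0: W B3 -> L0 miss  d=D]
1: W B5 -> L2 miss  d=D]
2: R B4 -> L1 miss  d=-]
3: W B1 -> L1 miss  d=D]
4: R B0 -> L0 miss wb->B3  d=-]
5: R B0 -> L0 hit  d=-]
6: W B2 -> L2 miss wb->B5  d=D]
7: R B4 -> L1 miss wb->B1  d=-]
8: W B4 -> L1 hit  d=D]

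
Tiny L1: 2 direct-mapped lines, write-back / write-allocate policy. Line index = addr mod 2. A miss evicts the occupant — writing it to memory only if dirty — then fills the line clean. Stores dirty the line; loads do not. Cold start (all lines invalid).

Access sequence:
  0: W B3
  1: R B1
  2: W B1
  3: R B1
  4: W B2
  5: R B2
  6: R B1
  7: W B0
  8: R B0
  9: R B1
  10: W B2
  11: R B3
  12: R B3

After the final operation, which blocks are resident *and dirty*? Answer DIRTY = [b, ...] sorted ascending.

0: W B3 -> L1 miss  d=D]
1: R B1 -> L1 miss wb->B3  d=-]
2: W B1 -> L1 hit  d=D]
3: R B1 -> L1 hit  d=D]
4: W B2 -> L0 miss  d=D]
5: R B2 -> L0 hit  d=D]
6: R B1 -> L1 hit  d=D]
7: W B0 -> L0 miss wb->B2  d=D]
8: R B0 -> L0 hit  d=D]
9: R B1 -> L1 hit  d=D]
10: W B2 -> L0 miss wb->B0  d=D]
11: R B3 -> L1 miss wb->B1  d=-]
12: R B3 -> L1 hit  d=-]

DIRTY = [2]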